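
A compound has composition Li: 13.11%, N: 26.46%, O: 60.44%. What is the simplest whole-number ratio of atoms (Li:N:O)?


Assume 100 g of compound, divide each mass% by atomic mass to get moles, then normalize by the smallest to get a raw atom ratio.
Moles per 100 g: Li: 13.11/6.941 = 1.8888, N: 26.46/14.007 = 1.8891, O: 60.44/15.999 = 3.7777
Raw ratio (divide by min = 1.8888): Li: 1.0, N: 1.0, O: 2.0
Multiply by 1 to clear fractions: Li: 1.0 ~= 1, N: 1.0 ~= 1, O: 2.0 ~= 2
Reduce by GCD to get the simplest whole-number ratio:

1:1:2


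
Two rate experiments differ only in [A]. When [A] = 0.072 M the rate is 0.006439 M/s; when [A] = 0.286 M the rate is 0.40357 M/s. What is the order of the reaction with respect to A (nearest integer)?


Rate is proportional to [A]^n, so rate2/rate1 = ([A]2/[A]1)^n. Take logs to solve for n.
rate2/rate1 = 0.40357 / 0.006439 = 62.6759
[A]2/[A]1 = 0.286 / 0.072 = 3.9722
n = ln(62.6759) / ln(3.9722) = 3.0
Nearest integer order:

3


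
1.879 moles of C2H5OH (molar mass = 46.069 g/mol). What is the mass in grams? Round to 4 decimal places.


mass = n * M
mass = 1.879 * 46.069
mass = 86.563651 g, rounded to 4 dp:

86.5637 g


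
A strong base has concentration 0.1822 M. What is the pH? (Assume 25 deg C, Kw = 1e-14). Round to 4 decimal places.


A strong base dissociates completely, so [OH-] equals the given concentration.
pOH = -log10([OH-]) = -log10(0.1822) = 0.739452
pH = 14 - pOH = 14 - 0.739452
pH = 13.260548, rounded to 4 dp:

13.2605


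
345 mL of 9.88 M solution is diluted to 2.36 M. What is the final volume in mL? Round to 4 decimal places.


Dilution: M1*V1 = M2*V2, solve for V2.
V2 = M1*V1 / M2
V2 = 9.88 * 345 / 2.36
V2 = 3408.6 / 2.36
V2 = 1444.3220339 mL, rounded to 4 dp:

1444.3220 mL


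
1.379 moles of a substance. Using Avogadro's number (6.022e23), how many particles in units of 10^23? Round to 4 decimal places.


N = n * NA, then divide by 1e23 for the requested units.
N / 1e23 = n * 6.022
N / 1e23 = 1.379 * 6.022
N / 1e23 = 8.304338, rounded to 4 dp:

8.3043


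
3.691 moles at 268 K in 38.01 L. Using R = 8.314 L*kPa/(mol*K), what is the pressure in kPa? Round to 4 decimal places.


PV = nRT, solve for P = nRT / V.
nRT = 3.691 * 8.314 * 268 = 8224.109
P = 8224.109 / 38.01
P = 216.36698237 kPa, rounded to 4 dp:

216.3670 kPa


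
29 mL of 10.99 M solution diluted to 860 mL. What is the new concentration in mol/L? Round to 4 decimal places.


Dilution: M1*V1 = M2*V2, solve for M2.
M2 = M1*V1 / V2
M2 = 10.99 * 29 / 860
M2 = 318.71 / 860
M2 = 0.37059302 mol/L, rounded to 4 dp:

0.3706 mol/L


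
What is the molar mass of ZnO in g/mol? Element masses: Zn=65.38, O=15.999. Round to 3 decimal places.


M = sum(count * atomic_mass) over atoms.
M = 1*65.38 + 1*15.999
M = 65.38 + 15.999
M = 81.379 g/mol, rounded to 3 dp:

81.379 g/mol


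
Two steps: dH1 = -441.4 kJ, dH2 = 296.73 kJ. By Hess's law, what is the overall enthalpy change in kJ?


Hess's law: enthalpy is a state function, so add the step enthalpies.
dH_total = dH1 + dH2 = -441.4 + (296.73)
dH_total = -144.67 kJ:

-144.67 kJ


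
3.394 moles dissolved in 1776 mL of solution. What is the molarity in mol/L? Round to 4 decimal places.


Convert volume to liters: V_L = V_mL / 1000.
V_L = 1776 / 1000 = 1.776 L
M = n / V_L = 3.394 / 1.776
M = 1.91103604 mol/L, rounded to 4 dp:

1.9110 mol/L


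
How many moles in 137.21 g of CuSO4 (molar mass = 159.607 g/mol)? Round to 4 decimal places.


n = mass / M
n = 137.21 / 159.607
n = 0.85967407 mol, rounded to 4 dp:

0.8597 mol


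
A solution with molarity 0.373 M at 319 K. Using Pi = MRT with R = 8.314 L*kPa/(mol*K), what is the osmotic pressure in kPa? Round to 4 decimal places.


Osmotic pressure (van't Hoff): Pi = M*R*T.
RT = 8.314 * 319 = 2652.166
Pi = 0.373 * 2652.166
Pi = 989.257918 kPa, rounded to 4 dp:

989.2579 kPa


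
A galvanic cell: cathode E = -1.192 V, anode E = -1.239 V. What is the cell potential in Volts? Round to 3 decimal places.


Standard cell potential: E_cell = E_cathode - E_anode.
E_cell = -1.192 - (-1.239)
E_cell = 0.047 V, rounded to 3 dp:

0.047 V


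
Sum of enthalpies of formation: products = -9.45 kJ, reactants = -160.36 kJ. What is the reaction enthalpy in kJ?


dH_rxn = sum(dH_f products) - sum(dH_f reactants)
dH_rxn = -9.45 - (-160.36)
dH_rxn = 150.91 kJ:

150.91 kJ


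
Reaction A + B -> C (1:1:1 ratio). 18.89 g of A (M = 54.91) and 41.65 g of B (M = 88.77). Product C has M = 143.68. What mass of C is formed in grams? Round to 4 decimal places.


Find moles of each reactant; the smaller value is the limiting reagent in a 1:1:1 reaction, so moles_C equals moles of the limiter.
n_A = mass_A / M_A = 18.89 / 54.91 = 0.344017 mol
n_B = mass_B / M_B = 41.65 / 88.77 = 0.46919 mol
Limiting reagent: A (smaller), n_limiting = 0.344017 mol
mass_C = n_limiting * M_C = 0.344017 * 143.68
mass_C = 49.42836256 g, rounded to 4 dp:

49.4284 g


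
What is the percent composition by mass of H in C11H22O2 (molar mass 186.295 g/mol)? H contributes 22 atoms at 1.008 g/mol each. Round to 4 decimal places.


pct = 100 * (n_elem * M_elem) / M_total
mass_contribution = 22 * 1.008 = 22.176 g/mol
pct = 100 * 22.176 / 186.295
pct = 11.90370112 %, rounded to 4 dp:

11.9037 %


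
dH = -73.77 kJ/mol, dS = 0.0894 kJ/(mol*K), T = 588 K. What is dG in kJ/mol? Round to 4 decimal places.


Gibbs: dG = dH - T*dS (consistent units, dS already in kJ/(mol*K)).
T*dS = 588 * 0.0894 = 52.5672
dG = -73.77 - (52.5672)
dG = -126.3372 kJ/mol, rounded to 4 dp:

-126.3372 kJ/mol


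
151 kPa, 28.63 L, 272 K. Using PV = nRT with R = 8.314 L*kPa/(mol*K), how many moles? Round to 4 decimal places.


PV = nRT, solve for n = PV / (RT).
PV = 151 * 28.63 = 4323.13
RT = 8.314 * 272 = 2261.408
n = 4323.13 / 2261.408
n = 1.91169838 mol, rounded to 4 dp:

1.9117 mol


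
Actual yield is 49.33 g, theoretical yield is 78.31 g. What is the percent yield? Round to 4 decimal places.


% yield = 100 * actual / theoretical
% yield = 100 * 49.33 / 78.31
% yield = 62.99323203 %, rounded to 4 dp:

62.9932 %


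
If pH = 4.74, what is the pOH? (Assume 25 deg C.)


At 25 deg C, pH + pOH = 14.
pOH = 14 - pH = 14 - 4.74
pOH = 9.26:

9.26


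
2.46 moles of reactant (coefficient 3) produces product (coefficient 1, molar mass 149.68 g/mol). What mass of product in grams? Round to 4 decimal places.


Use the coefficient ratio to convert reactant moles to product moles, then multiply by the product's molar mass.
moles_P = moles_R * (coeff_P / coeff_R) = 2.46 * (1/3) = 0.82
mass_P = moles_P * M_P = 0.82 * 149.68
mass_P = 122.7376 g, rounded to 4 dp:

122.7376 g


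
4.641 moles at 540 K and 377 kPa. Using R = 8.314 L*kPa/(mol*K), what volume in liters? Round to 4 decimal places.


PV = nRT, solve for V = nRT / P.
nRT = 4.641 * 8.314 * 540 = 20836.048
V = 20836.048 / 377
V = 55.26803183 L, rounded to 4 dp:

55.2680 L


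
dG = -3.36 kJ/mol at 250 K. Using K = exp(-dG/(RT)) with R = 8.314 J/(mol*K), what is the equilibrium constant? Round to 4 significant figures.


dG is in kJ/mol; multiply by 1000 to match R in J/(mol*K).
RT = 8.314 * 250 = 2078.5 J/mol
exponent = -dG*1000 / (RT) = -(-3.36*1000) / 2078.5 = 1.6165504
K = exp(1.6165504)
K = 5.0356892, rounded to 4 significant figures:

5.036


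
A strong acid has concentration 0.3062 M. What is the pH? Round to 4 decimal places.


A strong acid dissociates completely, so [H+] equals the given concentration.
pH = -log10([H+]) = -log10(0.3062)
pH = 0.51399481, rounded to 4 dp:

0.5140


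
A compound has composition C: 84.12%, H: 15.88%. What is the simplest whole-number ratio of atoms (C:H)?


Assume 100 g of compound, divide each mass% by atomic mass to get moles, then normalize by the smallest to get a raw atom ratio.
Moles per 100 g: C: 84.12/12.011 = 7.0036, H: 15.88/1.008 = 15.754
Raw ratio (divide by min = 7.0036): C: 1.0, H: 2.249
Multiply by 4 to clear fractions: C: 4.0 ~= 4, H: 8.998 ~= 9
Reduce by GCD to get the simplest whole-number ratio:

4:9


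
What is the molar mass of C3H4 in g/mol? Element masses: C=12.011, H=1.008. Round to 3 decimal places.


M = sum(count * atomic_mass) over atoms.
M = 3*12.011 + 4*1.008
M = 36.033 + 4.032
M = 40.065 g/mol, rounded to 3 dp:

40.065 g/mol


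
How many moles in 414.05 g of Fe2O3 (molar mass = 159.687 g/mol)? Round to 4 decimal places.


n = mass / M
n = 414.05 / 159.687
n = 2.59288483 mol, rounded to 4 dp:

2.5929 mol


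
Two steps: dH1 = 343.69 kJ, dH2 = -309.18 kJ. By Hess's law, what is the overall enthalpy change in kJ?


Hess's law: enthalpy is a state function, so add the step enthalpies.
dH_total = dH1 + dH2 = 343.69 + (-309.18)
dH_total = 34.51 kJ:

34.51 kJ


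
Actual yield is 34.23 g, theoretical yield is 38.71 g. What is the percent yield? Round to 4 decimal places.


% yield = 100 * actual / theoretical
% yield = 100 * 34.23 / 38.71
% yield = 88.42676311 %, rounded to 4 dp:

88.4268 %


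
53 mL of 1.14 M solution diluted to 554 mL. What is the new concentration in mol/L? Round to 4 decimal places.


Dilution: M1*V1 = M2*V2, solve for M2.
M2 = M1*V1 / V2
M2 = 1.14 * 53 / 554
M2 = 60.42 / 554
M2 = 0.10906137 mol/L, rounded to 4 dp:

0.1091 mol/L


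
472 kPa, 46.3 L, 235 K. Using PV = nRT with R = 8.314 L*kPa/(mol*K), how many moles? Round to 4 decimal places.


PV = nRT, solve for n = PV / (RT).
PV = 472 * 46.3 = 21853.6
RT = 8.314 * 235 = 1953.79
n = 21853.6 / 1953.79
n = 11.18523485 mol, rounded to 4 dp:

11.1852 mol


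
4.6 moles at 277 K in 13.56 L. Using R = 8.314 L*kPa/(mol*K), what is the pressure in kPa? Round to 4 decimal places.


PV = nRT, solve for P = nRT / V.
nRT = 4.6 * 8.314 * 277 = 10593.6988
P = 10593.6988 / 13.56
P = 781.24622419 kPa, rounded to 4 dp:

781.2462 kPa


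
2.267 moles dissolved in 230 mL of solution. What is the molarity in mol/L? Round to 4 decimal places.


Convert volume to liters: V_L = V_mL / 1000.
V_L = 230 / 1000 = 0.23 L
M = n / V_L = 2.267 / 0.23
M = 9.85652174 mol/L, rounded to 4 dp:

9.8565 mol/L


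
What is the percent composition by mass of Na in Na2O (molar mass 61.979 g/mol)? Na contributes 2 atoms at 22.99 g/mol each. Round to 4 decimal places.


pct = 100 * (n_elem * M_elem) / M_total
mass_contribution = 2 * 22.99 = 45.98 g/mol
pct = 100 * 45.98 / 61.979
pct = 74.18641798 %, rounded to 4 dp:

74.1864 %


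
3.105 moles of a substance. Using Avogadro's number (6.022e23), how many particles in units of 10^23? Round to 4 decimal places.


N = n * NA, then divide by 1e23 for the requested units.
N / 1e23 = n * 6.022
N / 1e23 = 3.105 * 6.022
N / 1e23 = 18.69831, rounded to 4 dp:

18.6983


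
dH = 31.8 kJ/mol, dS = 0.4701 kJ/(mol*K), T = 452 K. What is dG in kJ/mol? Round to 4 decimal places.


Gibbs: dG = dH - T*dS (consistent units, dS already in kJ/(mol*K)).
T*dS = 452 * 0.4701 = 212.4852
dG = 31.8 - (212.4852)
dG = -180.6852 kJ/mol, rounded to 4 dp:

-180.6852 kJ/mol


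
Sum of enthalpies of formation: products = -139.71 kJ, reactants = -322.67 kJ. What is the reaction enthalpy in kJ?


dH_rxn = sum(dH_f products) - sum(dH_f reactants)
dH_rxn = -139.71 - (-322.67)
dH_rxn = 182.96 kJ:

182.96 kJ


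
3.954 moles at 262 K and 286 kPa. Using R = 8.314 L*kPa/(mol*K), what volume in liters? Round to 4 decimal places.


PV = nRT, solve for V = nRT / P.
nRT = 3.954 * 8.314 * 262 = 8612.8717
V = 8612.8717 / 286
V = 30.11493601 L, rounded to 4 dp:

30.1149 L


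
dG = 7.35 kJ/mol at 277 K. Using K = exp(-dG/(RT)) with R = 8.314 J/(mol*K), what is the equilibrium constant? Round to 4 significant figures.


dG is in kJ/mol; multiply by 1000 to match R in J/(mol*K).
RT = 8.314 * 277 = 2302.978 J/mol
exponent = -dG*1000 / (RT) = -(7.35*1000) / 2302.978 = -3.19151985
K = exp(-3.19151985)
K = 0.041109343, rounded to 4 significant figures:

0.04111


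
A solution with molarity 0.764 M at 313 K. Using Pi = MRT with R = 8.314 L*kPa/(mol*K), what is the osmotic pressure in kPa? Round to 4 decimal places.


Osmotic pressure (van't Hoff): Pi = M*R*T.
RT = 8.314 * 313 = 2602.282
Pi = 0.764 * 2602.282
Pi = 1988.143448 kPa, rounded to 4 dp:

1988.1434 kPa


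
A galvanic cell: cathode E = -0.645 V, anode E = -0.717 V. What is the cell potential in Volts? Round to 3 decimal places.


Standard cell potential: E_cell = E_cathode - E_anode.
E_cell = -0.645 - (-0.717)
E_cell = 0.072 V, rounded to 3 dp:

0.072 V


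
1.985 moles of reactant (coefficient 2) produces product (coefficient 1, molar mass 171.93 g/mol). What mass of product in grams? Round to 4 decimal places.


Use the coefficient ratio to convert reactant moles to product moles, then multiply by the product's molar mass.
moles_P = moles_R * (coeff_P / coeff_R) = 1.985 * (1/2) = 0.9925
mass_P = moles_P * M_P = 0.9925 * 171.93
mass_P = 170.640525 g, rounded to 4 dp:

170.6405 g


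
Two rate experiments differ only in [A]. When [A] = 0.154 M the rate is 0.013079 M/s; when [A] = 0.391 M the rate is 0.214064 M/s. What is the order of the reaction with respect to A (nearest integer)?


Rate is proportional to [A]^n, so rate2/rate1 = ([A]2/[A]1)^n. Take logs to solve for n.
rate2/rate1 = 0.214064 / 0.013079 = 16.367
[A]2/[A]1 = 0.391 / 0.154 = 2.539
n = ln(16.367) / ln(2.539) = 3.0
Nearest integer order:

3


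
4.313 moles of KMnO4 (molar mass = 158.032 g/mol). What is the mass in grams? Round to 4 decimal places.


mass = n * M
mass = 4.313 * 158.032
mass = 681.592016 g, rounded to 4 dp:

681.5920 g


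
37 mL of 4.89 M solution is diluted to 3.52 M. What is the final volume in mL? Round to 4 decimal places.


Dilution: M1*V1 = M2*V2, solve for V2.
V2 = M1*V1 / M2
V2 = 4.89 * 37 / 3.52
V2 = 180.93 / 3.52
V2 = 51.40056818 mL, rounded to 4 dp:

51.4006 mL


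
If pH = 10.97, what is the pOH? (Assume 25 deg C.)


At 25 deg C, pH + pOH = 14.
pOH = 14 - pH = 14 - 10.97
pOH = 3.03:

3.03


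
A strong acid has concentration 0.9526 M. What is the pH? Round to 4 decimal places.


A strong acid dissociates completely, so [H+] equals the given concentration.
pH = -log10([H+]) = -log10(0.9526)
pH = 0.02108942, rounded to 4 dp:

0.0211


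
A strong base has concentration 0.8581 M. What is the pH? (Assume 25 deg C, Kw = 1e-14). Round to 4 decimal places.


A strong base dissociates completely, so [OH-] equals the given concentration.
pOH = -log10([OH-]) = -log10(0.8581) = 0.066462
pH = 14 - pOH = 14 - 0.066462
pH = 13.933538, rounded to 4 dp:

13.9335


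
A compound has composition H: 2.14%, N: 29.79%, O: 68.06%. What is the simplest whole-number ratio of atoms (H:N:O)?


Assume 100 g of compound, divide each mass% by atomic mass to get moles, then normalize by the smallest to get a raw atom ratio.
Moles per 100 g: H: 2.14/1.008 = 2.123, N: 29.79/14.007 = 2.1268, O: 68.06/15.999 = 4.254
Raw ratio (divide by min = 2.123): H: 1.0, N: 1.002, O: 2.004
Multiply by 1 to clear fractions: H: 1.0 ~= 1, N: 1.002 ~= 1, O: 2.004 ~= 2
Reduce by GCD to get the simplest whole-number ratio:

1:1:2


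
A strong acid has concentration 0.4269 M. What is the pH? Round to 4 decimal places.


A strong acid dissociates completely, so [H+] equals the given concentration.
pH = -log10([H+]) = -log10(0.4269)
pH = 0.36967385, rounded to 4 dp:

0.3697


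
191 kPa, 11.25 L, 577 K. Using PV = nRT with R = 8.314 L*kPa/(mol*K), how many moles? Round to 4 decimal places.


PV = nRT, solve for n = PV / (RT).
PV = 191 * 11.25 = 2148.75
RT = 8.314 * 577 = 4797.178
n = 2148.75 / 4797.178
n = 0.44791959 mol, rounded to 4 dp:

0.4479 mol


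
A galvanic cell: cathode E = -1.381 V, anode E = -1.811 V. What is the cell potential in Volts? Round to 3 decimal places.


Standard cell potential: E_cell = E_cathode - E_anode.
E_cell = -1.381 - (-1.811)
E_cell = 0.43 V, rounded to 3 dp:

0.430 V


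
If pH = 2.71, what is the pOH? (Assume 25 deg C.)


At 25 deg C, pH + pOH = 14.
pOH = 14 - pH = 14 - 2.71
pOH = 11.29:

11.29


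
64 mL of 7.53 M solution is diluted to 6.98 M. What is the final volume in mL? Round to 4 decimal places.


Dilution: M1*V1 = M2*V2, solve for V2.
V2 = M1*V1 / M2
V2 = 7.53 * 64 / 6.98
V2 = 481.92 / 6.98
V2 = 69.04297994 mL, rounded to 4 dp:

69.0430 mL


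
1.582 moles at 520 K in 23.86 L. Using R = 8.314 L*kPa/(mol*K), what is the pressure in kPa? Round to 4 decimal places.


PV = nRT, solve for P = nRT / V.
nRT = 1.582 * 8.314 * 520 = 6839.429
P = 6839.429 / 23.86
P = 286.64832355 kPa, rounded to 4 dp:

286.6483 kPa


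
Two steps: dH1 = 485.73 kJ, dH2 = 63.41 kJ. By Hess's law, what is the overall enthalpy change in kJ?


Hess's law: enthalpy is a state function, so add the step enthalpies.
dH_total = dH1 + dH2 = 485.73 + (63.41)
dH_total = 549.14 kJ:

549.14 kJ


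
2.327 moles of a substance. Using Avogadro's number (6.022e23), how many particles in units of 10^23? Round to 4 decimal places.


N = n * NA, then divide by 1e23 for the requested units.
N / 1e23 = n * 6.022
N / 1e23 = 2.327 * 6.022
N / 1e23 = 14.013194, rounded to 4 dp:

14.0132


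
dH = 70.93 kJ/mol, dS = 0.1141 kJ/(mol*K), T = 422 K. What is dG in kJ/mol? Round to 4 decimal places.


Gibbs: dG = dH - T*dS (consistent units, dS already in kJ/(mol*K)).
T*dS = 422 * 0.1141 = 48.1502
dG = 70.93 - (48.1502)
dG = 22.7798 kJ/mol, rounded to 4 dp:

22.7798 kJ/mol


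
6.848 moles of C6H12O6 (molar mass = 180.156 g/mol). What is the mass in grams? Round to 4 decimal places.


mass = n * M
mass = 6.848 * 180.156
mass = 1233.708288 g, rounded to 4 dp:

1233.7083 g


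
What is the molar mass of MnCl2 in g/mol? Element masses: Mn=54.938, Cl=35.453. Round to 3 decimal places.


M = sum(count * atomic_mass) over atoms.
M = 1*54.938 + 2*35.453
M = 54.938 + 70.906
M = 125.844 g/mol, rounded to 3 dp:

125.844 g/mol


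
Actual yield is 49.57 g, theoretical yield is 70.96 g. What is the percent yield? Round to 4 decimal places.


% yield = 100 * actual / theoretical
% yield = 100 * 49.57 / 70.96
% yield = 69.85625705 %, rounded to 4 dp:

69.8563 %


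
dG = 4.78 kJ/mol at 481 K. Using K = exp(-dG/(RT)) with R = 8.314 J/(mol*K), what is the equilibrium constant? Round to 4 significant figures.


dG is in kJ/mol; multiply by 1000 to match R in J/(mol*K).
RT = 8.314 * 481 = 3999.034 J/mol
exponent = -dG*1000 / (RT) = -(4.78*1000) / 3999.034 = -1.19528866
K = exp(-1.19528866)
K = 0.30261659, rounded to 4 significant figures:

0.3026


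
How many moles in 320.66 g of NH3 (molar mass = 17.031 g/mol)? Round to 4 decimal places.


n = mass / M
n = 320.66 / 17.031
n = 18.82801949 mol, rounded to 4 dp:

18.8280 mol


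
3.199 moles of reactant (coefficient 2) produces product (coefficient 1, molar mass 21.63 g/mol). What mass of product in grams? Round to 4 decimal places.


Use the coefficient ratio to convert reactant moles to product moles, then multiply by the product's molar mass.
moles_P = moles_R * (coeff_P / coeff_R) = 3.199 * (1/2) = 1.5995
mass_P = moles_P * M_P = 1.5995 * 21.63
mass_P = 34.597185 g, rounded to 4 dp:

34.5972 g


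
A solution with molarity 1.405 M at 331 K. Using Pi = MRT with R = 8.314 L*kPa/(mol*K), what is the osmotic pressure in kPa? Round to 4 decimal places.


Osmotic pressure (van't Hoff): Pi = M*R*T.
RT = 8.314 * 331 = 2751.934
Pi = 1.405 * 2751.934
Pi = 3866.46727 kPa, rounded to 4 dp:

3866.4673 kPa


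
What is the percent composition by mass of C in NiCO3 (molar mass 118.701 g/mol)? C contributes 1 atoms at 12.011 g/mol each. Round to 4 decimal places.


pct = 100 * (n_elem * M_elem) / M_total
mass_contribution = 1 * 12.011 = 12.011 g/mol
pct = 100 * 12.011 / 118.701
pct = 10.11870161 %, rounded to 4 dp:

10.1187 %


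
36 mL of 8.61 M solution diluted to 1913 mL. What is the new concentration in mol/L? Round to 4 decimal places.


Dilution: M1*V1 = M2*V2, solve for M2.
M2 = M1*V1 / V2
M2 = 8.61 * 36 / 1913
M2 = 309.96 / 1913
M2 = 0.16202823 mol/L, rounded to 4 dp:

0.1620 mol/L


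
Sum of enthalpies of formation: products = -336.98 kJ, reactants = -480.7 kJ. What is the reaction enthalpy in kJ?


dH_rxn = sum(dH_f products) - sum(dH_f reactants)
dH_rxn = -336.98 - (-480.7)
dH_rxn = 143.72 kJ:

143.72 kJ


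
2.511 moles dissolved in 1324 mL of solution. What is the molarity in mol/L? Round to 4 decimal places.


Convert volume to liters: V_L = V_mL / 1000.
V_L = 1324 / 1000 = 1.324 L
M = n / V_L = 2.511 / 1.324
M = 1.89652568 mol/L, rounded to 4 dp:

1.8965 mol/L


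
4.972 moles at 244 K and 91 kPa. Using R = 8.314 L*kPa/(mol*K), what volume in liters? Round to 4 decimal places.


PV = nRT, solve for V = nRT / P.
nRT = 4.972 * 8.314 * 244 = 10086.2788
V = 10086.2788 / 91
V = 110.83822857 L, rounded to 4 dp:

110.8382 L


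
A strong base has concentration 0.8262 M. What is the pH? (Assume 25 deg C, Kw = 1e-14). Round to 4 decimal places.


A strong base dissociates completely, so [OH-] equals the given concentration.
pOH = -log10([OH-]) = -log10(0.8262) = 0.082915
pH = 14 - pOH = 14 - 0.082915
pH = 13.917085, rounded to 4 dp:

13.9171


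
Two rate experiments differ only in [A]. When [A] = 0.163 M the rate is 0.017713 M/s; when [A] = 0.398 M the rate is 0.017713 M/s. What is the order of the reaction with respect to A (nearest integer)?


Rate is proportional to [A]^n, so rate2/rate1 = ([A]2/[A]1)^n. Take logs to solve for n.
rate2/rate1 = 0.017713 / 0.017713 = 1.0
[A]2/[A]1 = 0.398 / 0.163 = 2.4417
n = ln(1.0) / ln(2.4417) = 0.0
Nearest integer order:

0


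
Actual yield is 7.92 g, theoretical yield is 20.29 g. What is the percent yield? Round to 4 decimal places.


% yield = 100 * actual / theoretical
% yield = 100 * 7.92 / 20.29
% yield = 39.0340069 %, rounded to 4 dp:

39.0340 %


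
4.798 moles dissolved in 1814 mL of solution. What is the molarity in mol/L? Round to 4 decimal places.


Convert volume to liters: V_L = V_mL / 1000.
V_L = 1814 / 1000 = 1.814 L
M = n / V_L = 4.798 / 1.814
M = 2.64498346 mol/L, rounded to 4 dp:

2.6450 mol/L


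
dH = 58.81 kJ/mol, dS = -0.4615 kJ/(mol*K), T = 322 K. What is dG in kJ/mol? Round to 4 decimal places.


Gibbs: dG = dH - T*dS (consistent units, dS already in kJ/(mol*K)).
T*dS = 322 * -0.4615 = -148.603
dG = 58.81 - (-148.603)
dG = 207.413 kJ/mol, rounded to 4 dp:

207.4130 kJ/mol


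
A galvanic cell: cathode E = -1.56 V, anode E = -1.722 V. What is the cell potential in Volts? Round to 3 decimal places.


Standard cell potential: E_cell = E_cathode - E_anode.
E_cell = -1.56 - (-1.722)
E_cell = 0.162 V, rounded to 3 dp:

0.162 V


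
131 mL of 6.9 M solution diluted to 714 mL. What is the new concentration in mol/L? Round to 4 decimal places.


Dilution: M1*V1 = M2*V2, solve for M2.
M2 = M1*V1 / V2
M2 = 6.9 * 131 / 714
M2 = 903.9 / 714
M2 = 1.26596639 mol/L, rounded to 4 dp:

1.2660 mol/L


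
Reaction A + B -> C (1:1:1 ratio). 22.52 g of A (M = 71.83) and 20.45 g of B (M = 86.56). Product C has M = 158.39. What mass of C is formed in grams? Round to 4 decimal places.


Find moles of each reactant; the smaller value is the limiting reagent in a 1:1:1 reaction, so moles_C equals moles of the limiter.
n_A = mass_A / M_A = 22.52 / 71.83 = 0.313518 mol
n_B = mass_B / M_B = 20.45 / 86.56 = 0.236252 mol
Limiting reagent: B (smaller), n_limiting = 0.236252 mol
mass_C = n_limiting * M_C = 0.236252 * 158.39
mass_C = 37.41995428 g, rounded to 4 dp:

37.4200 g


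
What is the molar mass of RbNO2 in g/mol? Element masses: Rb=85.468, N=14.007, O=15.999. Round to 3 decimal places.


M = sum(count * atomic_mass) over atoms.
M = 1*85.468 + 1*14.007 + 2*15.999
M = 85.468 + 14.007 + 31.998
M = 131.473 g/mol, rounded to 3 dp:

131.473 g/mol


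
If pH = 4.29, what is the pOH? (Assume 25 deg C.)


At 25 deg C, pH + pOH = 14.
pOH = 14 - pH = 14 - 4.29
pOH = 9.71:

9.71


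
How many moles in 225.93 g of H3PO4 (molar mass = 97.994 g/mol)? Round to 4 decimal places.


n = mass / M
n = 225.93 / 97.994
n = 2.30554932 mol, rounded to 4 dp:

2.3055 mol


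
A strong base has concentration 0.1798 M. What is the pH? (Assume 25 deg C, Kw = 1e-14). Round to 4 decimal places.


A strong base dissociates completely, so [OH-] equals the given concentration.
pOH = -log10([OH-]) = -log10(0.1798) = 0.74521
pH = 14 - pOH = 14 - 0.74521
pH = 13.25479, rounded to 4 dp:

13.2548


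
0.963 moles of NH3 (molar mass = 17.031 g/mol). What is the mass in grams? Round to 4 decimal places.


mass = n * M
mass = 0.963 * 17.031
mass = 16.400853 g, rounded to 4 dp:

16.4009 g


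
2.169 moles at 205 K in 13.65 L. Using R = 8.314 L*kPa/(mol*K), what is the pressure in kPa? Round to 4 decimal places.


PV = nRT, solve for P = nRT / V.
nRT = 2.169 * 8.314 * 205 = 3696.7785
P = 3696.7785 / 13.65
P = 270.82626374 kPa, rounded to 4 dp:

270.8263 kPa


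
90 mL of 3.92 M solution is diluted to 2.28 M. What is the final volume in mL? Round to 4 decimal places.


Dilution: M1*V1 = M2*V2, solve for V2.
V2 = M1*V1 / M2
V2 = 3.92 * 90 / 2.28
V2 = 352.8 / 2.28
V2 = 154.73684211 mL, rounded to 4 dp:

154.7368 mL


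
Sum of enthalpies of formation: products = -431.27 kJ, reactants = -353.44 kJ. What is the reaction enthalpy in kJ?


dH_rxn = sum(dH_f products) - sum(dH_f reactants)
dH_rxn = -431.27 - (-353.44)
dH_rxn = -77.83 kJ:

-77.83 kJ


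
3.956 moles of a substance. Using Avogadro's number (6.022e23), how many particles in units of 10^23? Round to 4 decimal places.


N = n * NA, then divide by 1e23 for the requested units.
N / 1e23 = n * 6.022
N / 1e23 = 3.956 * 6.022
N / 1e23 = 23.823032, rounded to 4 dp:

23.8230


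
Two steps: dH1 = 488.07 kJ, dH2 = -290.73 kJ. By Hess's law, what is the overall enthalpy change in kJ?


Hess's law: enthalpy is a state function, so add the step enthalpies.
dH_total = dH1 + dH2 = 488.07 + (-290.73)
dH_total = 197.34 kJ:

197.34 kJ


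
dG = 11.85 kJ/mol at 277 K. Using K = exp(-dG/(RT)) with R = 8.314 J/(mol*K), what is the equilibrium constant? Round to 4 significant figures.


dG is in kJ/mol; multiply by 1000 to match R in J/(mol*K).
RT = 8.314 * 277 = 2302.978 J/mol
exponent = -dG*1000 / (RT) = -(11.85*1000) / 2302.978 = -5.14551159
K = exp(-5.14551159)
K = 0.0058254933, rounded to 4 significant figures:

0.005825


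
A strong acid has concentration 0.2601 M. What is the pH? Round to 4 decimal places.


A strong acid dissociates completely, so [H+] equals the given concentration.
pH = -log10([H+]) = -log10(0.2601)
pH = 0.58485965, rounded to 4 dp:

0.5849


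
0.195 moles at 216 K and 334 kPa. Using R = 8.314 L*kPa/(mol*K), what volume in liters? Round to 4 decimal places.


PV = nRT, solve for V = nRT / P.
nRT = 0.195 * 8.314 * 216 = 350.1857
V = 350.1857 / 334
V = 1.04846018 L, rounded to 4 dp:

1.0485 L


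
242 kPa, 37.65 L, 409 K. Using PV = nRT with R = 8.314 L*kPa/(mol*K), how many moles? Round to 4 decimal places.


PV = nRT, solve for n = PV / (RT).
PV = 242 * 37.65 = 9111.3
RT = 8.314 * 409 = 3400.426
n = 9111.3 / 3400.426
n = 2.6794584 mol, rounded to 4 dp:

2.6795 mol


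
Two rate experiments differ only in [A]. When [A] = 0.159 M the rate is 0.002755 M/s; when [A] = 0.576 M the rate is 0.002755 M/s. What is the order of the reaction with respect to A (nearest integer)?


Rate is proportional to [A]^n, so rate2/rate1 = ([A]2/[A]1)^n. Take logs to solve for n.
rate2/rate1 = 0.002755 / 0.002755 = 1.0
[A]2/[A]1 = 0.576 / 0.159 = 3.6226
n = ln(1.0) / ln(3.6226) = 0.0
Nearest integer order:

0


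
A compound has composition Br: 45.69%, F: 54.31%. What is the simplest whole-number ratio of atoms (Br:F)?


Assume 100 g of compound, divide each mass% by atomic mass to get moles, then normalize by the smallest to get a raw atom ratio.
Moles per 100 g: Br: 45.69/79.904 = 0.5718, F: 54.31/18.998 = 2.8587
Raw ratio (divide by min = 0.5718): Br: 1.0, F: 4.999
Multiply by 1 to clear fractions: Br: 1.0 ~= 1, F: 4.999 ~= 5
Reduce by GCD to get the simplest whole-number ratio:

1:5


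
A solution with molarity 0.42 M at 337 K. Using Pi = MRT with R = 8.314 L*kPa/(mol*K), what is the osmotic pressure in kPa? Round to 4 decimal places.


Osmotic pressure (van't Hoff): Pi = M*R*T.
RT = 8.314 * 337 = 2801.818
Pi = 0.42 * 2801.818
Pi = 1176.76356 kPa, rounded to 4 dp:

1176.7636 kPa


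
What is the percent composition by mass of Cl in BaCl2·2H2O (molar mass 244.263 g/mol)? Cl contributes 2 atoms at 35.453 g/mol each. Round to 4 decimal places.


pct = 100 * (n_elem * M_elem) / M_total
mass_contribution = 2 * 35.453 = 70.906 g/mol
pct = 100 * 70.906 / 244.263
pct = 29.0285471 %, rounded to 4 dp:

29.0285 %


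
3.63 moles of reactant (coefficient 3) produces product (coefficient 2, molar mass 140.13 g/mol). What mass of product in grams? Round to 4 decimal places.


Use the coefficient ratio to convert reactant moles to product moles, then multiply by the product's molar mass.
moles_P = moles_R * (coeff_P / coeff_R) = 3.63 * (2/3) = 2.42
mass_P = moles_P * M_P = 2.42 * 140.13
mass_P = 339.1146 g, rounded to 4 dp:

339.1146 g


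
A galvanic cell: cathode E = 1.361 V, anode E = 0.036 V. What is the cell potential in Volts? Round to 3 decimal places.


Standard cell potential: E_cell = E_cathode - E_anode.
E_cell = 1.361 - (0.036)
E_cell = 1.325 V, rounded to 3 dp:

1.325 V


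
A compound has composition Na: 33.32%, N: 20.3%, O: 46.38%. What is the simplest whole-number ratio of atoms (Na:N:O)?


Assume 100 g of compound, divide each mass% by atomic mass to get moles, then normalize by the smallest to get a raw atom ratio.
Moles per 100 g: Na: 33.32/22.99 = 1.4493, N: 20.3/14.007 = 1.4493, O: 46.38/15.999 = 2.8989
Raw ratio (divide by min = 1.4493): Na: 1.0, N: 1.0, O: 2.0
Multiply by 1 to clear fractions: Na: 1.0 ~= 1, N: 1.0 ~= 1, O: 2.0 ~= 2
Reduce by GCD to get the simplest whole-number ratio:

1:1:2


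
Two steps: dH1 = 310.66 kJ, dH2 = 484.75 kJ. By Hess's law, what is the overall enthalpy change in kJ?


Hess's law: enthalpy is a state function, so add the step enthalpies.
dH_total = dH1 + dH2 = 310.66 + (484.75)
dH_total = 795.41 kJ:

795.41 kJ


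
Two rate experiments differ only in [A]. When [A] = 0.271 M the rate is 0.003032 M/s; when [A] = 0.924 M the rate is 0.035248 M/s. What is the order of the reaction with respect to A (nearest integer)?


Rate is proportional to [A]^n, so rate2/rate1 = ([A]2/[A]1)^n. Take logs to solve for n.
rate2/rate1 = 0.035248 / 0.003032 = 11.6253
[A]2/[A]1 = 0.924 / 0.271 = 3.4096
n = ln(11.6253) / ln(3.4096) = 2.0
Nearest integer order:

2


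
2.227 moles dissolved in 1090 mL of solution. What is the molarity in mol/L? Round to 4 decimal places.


Convert volume to liters: V_L = V_mL / 1000.
V_L = 1090 / 1000 = 1.09 L
M = n / V_L = 2.227 / 1.09
M = 2.04311927 mol/L, rounded to 4 dp:

2.0431 mol/L


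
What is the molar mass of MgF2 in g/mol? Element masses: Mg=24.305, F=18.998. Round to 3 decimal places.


M = sum(count * atomic_mass) over atoms.
M = 1*24.305 + 2*18.998
M = 24.305 + 37.996
M = 62.301 g/mol, rounded to 3 dp:

62.301 g/mol


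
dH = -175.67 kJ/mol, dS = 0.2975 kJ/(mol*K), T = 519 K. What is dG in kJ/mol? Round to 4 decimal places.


Gibbs: dG = dH - T*dS (consistent units, dS already in kJ/(mol*K)).
T*dS = 519 * 0.2975 = 154.4025
dG = -175.67 - (154.4025)
dG = -330.0725 kJ/mol, rounded to 4 dp:

-330.0725 kJ/mol


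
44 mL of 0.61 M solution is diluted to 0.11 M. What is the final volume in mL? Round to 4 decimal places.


Dilution: M1*V1 = M2*V2, solve for V2.
V2 = M1*V1 / M2
V2 = 0.61 * 44 / 0.11
V2 = 26.84 / 0.11
V2 = 244.0 mL, rounded to 4 dp:

244.0000 mL


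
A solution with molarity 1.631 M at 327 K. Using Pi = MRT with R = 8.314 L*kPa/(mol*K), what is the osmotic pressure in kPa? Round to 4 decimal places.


Osmotic pressure (van't Hoff): Pi = M*R*T.
RT = 8.314 * 327 = 2718.678
Pi = 1.631 * 2718.678
Pi = 4434.163818 kPa, rounded to 4 dp:

4434.1638 kPa


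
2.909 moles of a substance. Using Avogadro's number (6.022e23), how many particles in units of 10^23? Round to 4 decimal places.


N = n * NA, then divide by 1e23 for the requested units.
N / 1e23 = n * 6.022
N / 1e23 = 2.909 * 6.022
N / 1e23 = 17.517998, rounded to 4 dp:

17.5180


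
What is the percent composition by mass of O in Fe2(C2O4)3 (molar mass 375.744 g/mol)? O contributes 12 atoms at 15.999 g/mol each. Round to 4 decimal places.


pct = 100 * (n_elem * M_elem) / M_total
mass_contribution = 12 * 15.999 = 191.988 g/mol
pct = 100 * 191.988 / 375.744
pct = 51.09542667 %, rounded to 4 dp:

51.0954 %


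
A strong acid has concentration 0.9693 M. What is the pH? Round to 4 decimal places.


A strong acid dissociates completely, so [H+] equals the given concentration.
pH = -log10([H+]) = -log10(0.9693)
pH = 0.01354179, rounded to 4 dp:

0.0135


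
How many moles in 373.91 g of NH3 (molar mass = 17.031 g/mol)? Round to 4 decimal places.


n = mass / M
n = 373.91 / 17.031
n = 21.95467089 mol, rounded to 4 dp:

21.9547 mol


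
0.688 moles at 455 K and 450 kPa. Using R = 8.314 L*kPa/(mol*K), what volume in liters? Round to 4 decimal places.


PV = nRT, solve for V = nRT / P.
nRT = 0.688 * 8.314 * 455 = 2602.6146
V = 2602.6146 / 450
V = 5.783588 L, rounded to 4 dp:

5.7836 L


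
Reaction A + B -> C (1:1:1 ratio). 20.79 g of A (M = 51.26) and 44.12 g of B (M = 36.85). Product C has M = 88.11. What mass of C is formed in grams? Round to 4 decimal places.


Find moles of each reactant; the smaller value is the limiting reagent in a 1:1:1 reaction, so moles_C equals moles of the limiter.
n_A = mass_A / M_A = 20.79 / 51.26 = 0.405579 mol
n_B = mass_B / M_B = 44.12 / 36.85 = 1.197286 mol
Limiting reagent: A (smaller), n_limiting = 0.405579 mol
mass_C = n_limiting * M_C = 0.405579 * 88.11
mass_C = 35.73556569 g, rounded to 4 dp:

35.7356 g


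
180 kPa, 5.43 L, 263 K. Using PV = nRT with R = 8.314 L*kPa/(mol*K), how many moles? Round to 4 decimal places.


PV = nRT, solve for n = PV / (RT).
PV = 180 * 5.43 = 977.4
RT = 8.314 * 263 = 2186.582
n = 977.4 / 2186.582
n = 0.44699901 mol, rounded to 4 dp:

0.4470 mol


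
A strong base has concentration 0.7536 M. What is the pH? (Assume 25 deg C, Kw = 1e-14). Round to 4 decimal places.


A strong base dissociates completely, so [OH-] equals the given concentration.
pOH = -log10([OH-]) = -log10(0.7536) = 0.122859
pH = 14 - pOH = 14 - 0.122859
pH = 13.877141, rounded to 4 dp:

13.8771


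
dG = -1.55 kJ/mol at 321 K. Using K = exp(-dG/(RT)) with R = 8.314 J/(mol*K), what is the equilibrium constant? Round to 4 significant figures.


dG is in kJ/mol; multiply by 1000 to match R in J/(mol*K).
RT = 8.314 * 321 = 2668.794 J/mol
exponent = -dG*1000 / (RT) = -(-1.55*1000) / 2668.794 = 0.58078668
K = exp(0.58078668)
K = 1.787444, rounded to 4 significant figures:

1.787


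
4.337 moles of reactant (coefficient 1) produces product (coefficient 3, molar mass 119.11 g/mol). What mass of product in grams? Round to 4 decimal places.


Use the coefficient ratio to convert reactant moles to product moles, then multiply by the product's molar mass.
moles_P = moles_R * (coeff_P / coeff_R) = 4.337 * (3/1) = 13.011
mass_P = moles_P * M_P = 13.011 * 119.11
mass_P = 1549.74021 g, rounded to 4 dp:

1549.7402 g


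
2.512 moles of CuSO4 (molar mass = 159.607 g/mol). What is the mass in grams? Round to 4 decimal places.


mass = n * M
mass = 2.512 * 159.607
mass = 400.932784 g, rounded to 4 dp:

400.9328 g


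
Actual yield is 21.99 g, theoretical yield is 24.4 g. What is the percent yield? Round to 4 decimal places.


% yield = 100 * actual / theoretical
% yield = 100 * 21.99 / 24.4
% yield = 90.12295082 %, rounded to 4 dp:

90.1230 %


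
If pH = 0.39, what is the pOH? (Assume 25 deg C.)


At 25 deg C, pH + pOH = 14.
pOH = 14 - pH = 14 - 0.39
pOH = 13.61:

13.61


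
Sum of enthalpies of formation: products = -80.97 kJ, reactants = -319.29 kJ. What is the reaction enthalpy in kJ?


dH_rxn = sum(dH_f products) - sum(dH_f reactants)
dH_rxn = -80.97 - (-319.29)
dH_rxn = 238.32 kJ:

238.32 kJ


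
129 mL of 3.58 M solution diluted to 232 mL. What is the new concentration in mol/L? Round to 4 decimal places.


Dilution: M1*V1 = M2*V2, solve for M2.
M2 = M1*V1 / V2
M2 = 3.58 * 129 / 232
M2 = 461.82 / 232
M2 = 1.99060345 mol/L, rounded to 4 dp:

1.9906 mol/L


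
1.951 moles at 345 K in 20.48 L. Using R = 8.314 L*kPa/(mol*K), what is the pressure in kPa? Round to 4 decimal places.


PV = nRT, solve for P = nRT / V.
nRT = 1.951 * 8.314 * 345 = 5596.1118
P = 5596.1118 / 20.48
P = 273.24764648 kPa, rounded to 4 dp:

273.2476 kPa


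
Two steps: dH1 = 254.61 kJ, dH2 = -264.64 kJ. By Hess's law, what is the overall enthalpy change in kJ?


Hess's law: enthalpy is a state function, so add the step enthalpies.
dH_total = dH1 + dH2 = 254.61 + (-264.64)
dH_total = -10.03 kJ:

-10.03 kJ


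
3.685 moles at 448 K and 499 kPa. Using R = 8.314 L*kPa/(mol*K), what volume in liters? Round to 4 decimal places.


PV = nRT, solve for V = nRT / P.
nRT = 3.685 * 8.314 * 448 = 13725.4163
V = 13725.4163 / 499
V = 27.50584429 L, rounded to 4 dp:

27.5058 L


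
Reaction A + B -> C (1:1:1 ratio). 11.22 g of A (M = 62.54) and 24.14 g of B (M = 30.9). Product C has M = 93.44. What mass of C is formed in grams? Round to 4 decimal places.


Find moles of each reactant; the smaller value is the limiting reagent in a 1:1:1 reaction, so moles_C equals moles of the limiter.
n_A = mass_A / M_A = 11.22 / 62.54 = 0.179405 mol
n_B = mass_B / M_B = 24.14 / 30.9 = 0.78123 mol
Limiting reagent: A (smaller), n_limiting = 0.179405 mol
mass_C = n_limiting * M_C = 0.179405 * 93.44
mass_C = 16.7636032 g, rounded to 4 dp:

16.7636 g


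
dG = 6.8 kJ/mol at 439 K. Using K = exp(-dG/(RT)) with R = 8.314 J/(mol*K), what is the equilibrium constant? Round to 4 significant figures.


dG is in kJ/mol; multiply by 1000 to match R in J/(mol*K).
RT = 8.314 * 439 = 3649.846 J/mol
exponent = -dG*1000 / (RT) = -(6.8*1000) / 3649.846 = -1.86309231
K = exp(-1.86309231)
K = 0.15519199, rounded to 4 significant figures:

0.1552


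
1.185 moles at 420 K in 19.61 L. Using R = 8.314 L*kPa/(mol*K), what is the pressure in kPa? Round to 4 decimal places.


PV = nRT, solve for P = nRT / V.
nRT = 1.185 * 8.314 * 420 = 4137.8778
P = 4137.8778 / 19.61
P = 211.00855686 kPa, rounded to 4 dp:

211.0086 kPa


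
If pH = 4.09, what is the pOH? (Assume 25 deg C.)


At 25 deg C, pH + pOH = 14.
pOH = 14 - pH = 14 - 4.09
pOH = 9.91:

9.91


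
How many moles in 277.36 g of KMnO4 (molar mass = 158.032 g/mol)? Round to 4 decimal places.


n = mass / M
n = 277.36 / 158.032
n = 1.75508758 mol, rounded to 4 dp:

1.7551 mol


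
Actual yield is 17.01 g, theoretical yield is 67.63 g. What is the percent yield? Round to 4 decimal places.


% yield = 100 * actual / theoretical
% yield = 100 * 17.01 / 67.63
% yield = 25.15155996 %, rounded to 4 dp:

25.1516 %


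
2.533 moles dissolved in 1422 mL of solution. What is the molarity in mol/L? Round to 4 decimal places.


Convert volume to liters: V_L = V_mL / 1000.
V_L = 1422 / 1000 = 1.422 L
M = n / V_L = 2.533 / 1.422
M = 1.78129395 mol/L, rounded to 4 dp:

1.7813 mol/L


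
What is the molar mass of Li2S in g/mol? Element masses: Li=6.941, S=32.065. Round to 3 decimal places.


M = sum(count * atomic_mass) over atoms.
M = 2*6.941 + 1*32.065
M = 13.882 + 32.065
M = 45.947 g/mol, rounded to 3 dp:

45.947 g/mol


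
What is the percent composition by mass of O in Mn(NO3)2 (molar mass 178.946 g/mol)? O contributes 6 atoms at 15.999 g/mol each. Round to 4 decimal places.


pct = 100 * (n_elem * M_elem) / M_total
mass_contribution = 6 * 15.999 = 95.994 g/mol
pct = 100 * 95.994 / 178.946
pct = 53.6441161 %, rounded to 4 dp:

53.6441 %
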